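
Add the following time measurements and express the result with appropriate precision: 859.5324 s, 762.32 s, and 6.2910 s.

1628.14 s

859.5324 s + 762.32 s + 6.2910 s = 1628.1434 s.
Addition/subtraction keeps the fewest decimal places: 859.5324 → 4 decimal places, 762.32 → 2 decimal places, 6.2910 → 4 decimal places; limit is 2.
Rounded to 2 decimal places: 1628.14 s.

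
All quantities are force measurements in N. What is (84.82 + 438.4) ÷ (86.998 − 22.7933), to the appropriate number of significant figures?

8.149

84.82 + 438.4 = 523.22, limited to 1 d.p. → 4 s.f.; 86.998 − 22.7933 = 64.2047, limited to 3 d.p. → 5 s.f.
Carrying full precision, 523.22 ÷ 64.2047 = 8.14924764075…; keep min(4, 5) = 4 s.f.
Rounded to 4 significant figures: 8.149.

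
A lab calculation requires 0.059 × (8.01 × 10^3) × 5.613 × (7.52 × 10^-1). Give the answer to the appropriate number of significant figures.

2.0 × 10^3

0.059 × (8.01 × 10^3) × 5.613 × (7.52 × 10^-1) = 1994.79104784
Multiplication/division keeps the fewest significant figures: 0.059 → 2 s.f., 8.01 × 10^3 → 3 s.f., 5.613 → 4 s.f., 7.52 × 10^-1 → 3 s.f.; limit is 2.
Rounded to 2 significant figures: 2.0 × 10^3.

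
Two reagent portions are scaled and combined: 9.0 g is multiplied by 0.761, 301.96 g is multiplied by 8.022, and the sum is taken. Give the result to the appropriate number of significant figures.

9.0 × 0.761 = 6.849 → 6.8 g (2 s.f., last digit at the 10^-1 place).
301.96 × 8.022 = 2422.32312 → 2.422 × 10^3 g (4 s.f., last digit at the 10^0 place).
Sum: 2429.17212 g; keep the coarser place, 10^0.
Result: 2.429 × 10^3 g.

2.429 × 10^3 g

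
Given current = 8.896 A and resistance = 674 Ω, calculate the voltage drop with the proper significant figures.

voltage drop = 8.896 A × 674 Ω = 5995.904 V.
8.896 has 4 significant figures; 674 has 3.
Division/multiplication keeps the fewest: 3 significant figures.
Rounded: 6.00 × 10^3 V.

6.00 × 10^3 V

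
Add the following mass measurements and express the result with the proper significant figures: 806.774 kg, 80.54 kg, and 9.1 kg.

896.4 kg

806.774 kg + 80.54 kg + 9.1 kg = 896.414 kg.
Addition/subtraction keeps the fewest decimal places: 806.774 → 3 decimal places, 80.54 → 2 decimal places, 9.1 → 1 decimal place; limit is 1.
Rounded to 1 decimal place: 896.4 kg.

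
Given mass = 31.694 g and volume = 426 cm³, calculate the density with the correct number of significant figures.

7.44 × 10^-2 g/cm³

density = 31.694 g ÷ 426 cm³ = 0.0743990610329… g/cm³.
31.694 has 5 significant figures; 426 has 3.
Division/multiplication keeps the fewest: 3 significant figures.
Rounded: 7.44 × 10^-2 g/cm³.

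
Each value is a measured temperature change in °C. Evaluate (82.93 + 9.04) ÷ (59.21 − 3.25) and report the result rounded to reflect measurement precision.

1.643

82.93 + 9.04 = 91.97, limited to 2 d.p. → 4 s.f.; 59.21 − 3.25 = 55.96, limited to 2 d.p. → 4 s.f.
Carrying full precision, 91.97 ÷ 55.96 = 1.64349535382…; keep min(4, 4) = 4 s.f.
Rounded to 4 significant figures: 1.643.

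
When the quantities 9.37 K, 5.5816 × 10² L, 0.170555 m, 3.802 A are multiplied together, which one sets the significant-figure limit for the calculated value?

9.37 K

9.37 K → 3 s.f.; 5.5816 × 10² L → 5 s.f.; 0.170555 m → 6 s.f.; 3.802 A → 4 s.f.
The fewest is 3 significant figures, from 9.37 K.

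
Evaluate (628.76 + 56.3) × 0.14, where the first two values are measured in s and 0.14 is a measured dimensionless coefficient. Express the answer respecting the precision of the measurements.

96 s

628.76 s + 56.3 s = 685.06 s; the sum is limited to 1 decimal place (4 s.f.).
Carrying full precision, 685.06 × 0.14 = 95.9084 s; 0.14 has 2 s.f., so the result keeps min(4, 2) = 2 s.f.
Rounded to 2 significant figures: 96 s.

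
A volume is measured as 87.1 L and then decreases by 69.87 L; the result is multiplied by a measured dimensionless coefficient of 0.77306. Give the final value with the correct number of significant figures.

13.3 L

87.1 L − 69.87 L = 17.23 L; the difference is limited to 1 decimal place (3 s.f.).
Carrying full precision, 17.23 × 0.77306 = 13.3198238 L; 0.77306 has 5 s.f., so the result keeps min(3, 5) = 3 s.f.
Rounded to 3 significant figures: 13.3 L.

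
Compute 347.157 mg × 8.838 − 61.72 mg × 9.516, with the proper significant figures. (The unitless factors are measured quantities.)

347.157 × 8.838 = 3068.173566 → 3068 mg (4 s.f., last digit at the 10^0 place).
61.72 × 9.516 = 587.32752 → 587.3 mg (4 s.f., last digit at the 10^-1 place).
Difference: 2480.846046 mg; keep the coarser place, 10^0.
Result: 2481 mg.

2481 mg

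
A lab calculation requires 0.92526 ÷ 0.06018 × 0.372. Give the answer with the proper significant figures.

0.92526 ÷ 0.06018 × 0.372 = 5.71945363908…
Multiplication/division keeps the fewest significant figures: 0.92526 → 5 s.f., 0.06018 → 4 s.f., 0.372 → 3 s.f.; limit is 3.
Rounded to 3 significant figures: 5.72.

5.72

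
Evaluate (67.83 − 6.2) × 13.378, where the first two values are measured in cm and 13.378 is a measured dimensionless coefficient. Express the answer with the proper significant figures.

824 cm

67.83 cm − 6.2 cm = 61.63 cm; the difference is limited to 1 decimal place (3 s.f.).
Carrying full precision, 61.63 × 13.378 = 824.48614 cm; 13.378 has 5 s.f., so the result keeps min(3, 5) = 3 s.f.
Rounded to 3 significant figures: 824 cm.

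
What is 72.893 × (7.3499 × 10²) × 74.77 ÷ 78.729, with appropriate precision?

5.088 × 10⁴

72.893 × (7.3499 × 10²) × 74.77 ÷ 78.729 = 50881.4993364…
Multiplication/division keeps the fewest significant figures: 72.893 → 5 s.f., 7.3499 × 10² → 5 s.f., 74.77 → 4 s.f., 78.729 → 5 s.f.; limit is 4.
Rounded to 4 significant figures: 5.088 × 10⁴.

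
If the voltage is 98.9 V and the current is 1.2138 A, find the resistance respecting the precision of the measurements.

81.5 Ω

resistance = 98.9 V ÷ 1.2138 A = 81.4796506838… Ω.
98.9 has 3 significant figures; 1.2138 has 5.
Division/multiplication keeps the fewest: 3 significant figures.
Rounded: 81.5 Ω.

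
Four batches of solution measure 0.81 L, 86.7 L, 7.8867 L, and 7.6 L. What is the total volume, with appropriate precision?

0.81 L + 86.7 L + 7.8867 L + 7.6 L = 102.9967 L.
Addition/subtraction keeps the fewest decimal places: 0.81 → 2 decimal places, 86.7 → 1 decimal place, 7.8867 → 4 decimal places, 7.6 → 1 decimal place; limit is 1.
Rounded to 1 decimal place: 103.0 L.

103.0 L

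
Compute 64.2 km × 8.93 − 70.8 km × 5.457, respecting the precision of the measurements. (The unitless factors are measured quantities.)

187 km

64.2 × 8.93 = 573.306 → 573 km (3 s.f., last digit at the 10^0 place).
70.8 × 5.457 = 386.3556 → 386 km (3 s.f., last digit at the 10^0 place).
Difference: 186.9504 km; keep the coarser place, 10^0.
Result: 187 km.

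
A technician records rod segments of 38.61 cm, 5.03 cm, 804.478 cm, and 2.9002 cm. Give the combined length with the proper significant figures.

38.61 cm + 5.03 cm + 804.478 cm + 2.9002 cm = 851.0182 cm.
Addition/subtraction keeps the fewest decimal places: 38.61 → 2 decimal places, 5.03 → 2 decimal places, 804.478 → 3 decimal places, 2.9002 → 4 decimal places; limit is 2.
Rounded to 2 decimal places: 851.02 cm.

851.02 cm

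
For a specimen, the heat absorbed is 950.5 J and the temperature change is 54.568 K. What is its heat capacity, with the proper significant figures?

17.42 J/K

heat capacity = 950.5 J ÷ 54.568 K = 17.4186336314… J/K.
950.5 has 4 significant figures; 54.568 has 5.
Division/multiplication keeps the fewest: 4 significant figures.
Rounded: 17.42 J/K.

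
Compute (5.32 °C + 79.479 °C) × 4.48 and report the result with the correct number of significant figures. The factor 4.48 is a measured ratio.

5.32 °C + 79.479 °C = 84.799 °C; the sum is limited to 2 decimal places (4 s.f.).
Carrying full precision, 84.799 × 4.48 = 379.89952 °C; 4.48 has 3 s.f., so the result keeps min(4, 3) = 3 s.f.
Rounded to 3 significant figures: 3.80 × 10² °C.

3.80 × 10² °C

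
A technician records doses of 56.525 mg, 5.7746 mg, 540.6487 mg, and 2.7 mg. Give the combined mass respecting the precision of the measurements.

605.6 mg

56.525 mg + 5.7746 mg + 540.6487 mg + 2.7 mg = 605.6483 mg.
Addition/subtraction keeps the fewest decimal places: 56.525 → 3 decimal places, 5.7746 → 4 decimal places, 540.6487 → 4 decimal places, 2.7 → 1 decimal place; limit is 1.
Rounded to 1 decimal place: 605.6 mg.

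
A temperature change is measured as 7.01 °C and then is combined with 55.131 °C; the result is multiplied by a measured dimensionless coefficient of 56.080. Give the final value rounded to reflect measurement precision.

3485 °C

7.01 °C + 55.131 °C = 62.141 °C; the sum is limited to 2 decimal places (4 s.f.).
Carrying full precision, 62.141 × 56.080 = 3484.86728 °C; 56.080 has 5 s.f., so the result keeps min(4, 5) = 4 s.f.
Rounded to 4 significant figures: 3485 °C.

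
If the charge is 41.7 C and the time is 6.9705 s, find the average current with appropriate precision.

average current = 41.7 C ÷ 6.9705 s = 5.98235420702… A.
41.7 has 3 significant figures; 6.9705 has 5.
Division/multiplication keeps the fewest: 3 significant figures.
Rounded: 5.98 A.

5.98 A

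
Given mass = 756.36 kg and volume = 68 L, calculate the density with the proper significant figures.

11 kg/L

density = 756.36 kg ÷ 68 L = 11.1229411765… kg/L.
756.36 has 5 significant figures; 68 has 2.
Division/multiplication keeps the fewest: 2 significant figures.
Rounded: 11 kg/L.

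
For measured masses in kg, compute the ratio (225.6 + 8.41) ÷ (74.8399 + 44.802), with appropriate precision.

225.6 + 8.41 = 234.01, limited to 1 d.p. → 4 s.f.; 74.8399 + 44.802 = 119.6419, limited to 3 d.p. → 6 s.f.
Carrying full precision, 234.01 ÷ 119.6419 = 1.95592012497…; keep min(4, 6) = 4 s.f.
Rounded to 4 significant figures: 1.956.

1.956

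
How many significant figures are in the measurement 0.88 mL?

2

0.88: leading zeros are not significant.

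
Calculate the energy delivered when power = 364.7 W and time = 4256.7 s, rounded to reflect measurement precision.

energy delivered = 364.7 W × 4256.7 s = 1552418.49 J.
364.7 has 4 significant figures; 4256.7 has 5.
Division/multiplication keeps the fewest: 4 significant figures.
Rounded: 1.552 × 10^6 J.

1.552 × 10^6 J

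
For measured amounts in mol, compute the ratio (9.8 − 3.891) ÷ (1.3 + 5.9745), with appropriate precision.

9.8 − 3.891 = 5.909, limited to 1 d.p. → 2 s.f.; 1.3 + 5.9745 = 7.2745, limited to 1 d.p. → 2 s.f.
Carrying full precision, 5.909 ÷ 7.2745 = 0.812289504433…; keep min(2, 2) = 2 s.f.
Rounded to 2 significant figures: 0.81.

0.81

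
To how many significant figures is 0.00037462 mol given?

0.00037462: leading zeros are not significant.

5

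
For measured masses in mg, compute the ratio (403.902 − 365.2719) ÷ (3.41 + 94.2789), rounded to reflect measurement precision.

0.3954

403.902 − 365.2719 = 38.6301, limited to 3 d.p. → 5 s.f.; 3.41 + 94.2789 = 97.6889, limited to 2 d.p. → 4 s.f.
Carrying full precision, 38.6301 ÷ 97.6889 = 0.395440014167…; keep min(5, 4) = 4 s.f.
Rounded to 4 significant figures: 0.3954.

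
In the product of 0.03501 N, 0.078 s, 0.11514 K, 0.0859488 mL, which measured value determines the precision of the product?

0.03501 N → 4 s.f.; 0.078 s → 2 s.f.; 0.11514 K → 5 s.f.; 0.0859488 mL → 6 s.f.
The fewest is 2 significant figures, from 0.078 s.

0.078 s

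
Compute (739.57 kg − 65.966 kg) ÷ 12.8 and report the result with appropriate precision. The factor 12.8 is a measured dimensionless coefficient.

52.6 kg

739.57 kg − 65.966 kg = 673.604 kg; the difference is limited to 2 decimal places (5 s.f.).
Carrying full precision, 673.604 ÷ 12.8 = 52.6253125 kg; 12.8 has 3 s.f., so the result keeps min(5, 3) = 3 s.f.
Rounded to 3 significant figures: 52.6 kg.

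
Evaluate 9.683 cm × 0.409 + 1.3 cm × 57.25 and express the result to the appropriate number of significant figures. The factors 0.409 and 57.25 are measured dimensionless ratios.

9.683 × 0.409 = 3.960347 → 3.96 cm (3 s.f., last digit at the 10^-2 place).
1.3 × 57.25 = 74.425 → 74 cm (2 s.f., last digit at the 10^0 place).
Sum: 78.385347 cm; keep the coarser place, 10^0.
Result: 78 cm.

78 cm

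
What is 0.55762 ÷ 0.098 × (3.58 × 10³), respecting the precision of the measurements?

2.0 × 10⁴

0.55762 ÷ 0.098 × (3.58 × 10³) = 20370.2
Multiplication/division keeps the fewest significant figures: 0.55762 → 5 s.f., 0.098 → 2 s.f., 3.58 × 10³ → 3 s.f.; limit is 2.
Rounded to 2 significant figures: 2.0 × 10⁴.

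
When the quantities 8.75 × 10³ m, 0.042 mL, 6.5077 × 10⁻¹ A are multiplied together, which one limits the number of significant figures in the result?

8.75 × 10³ m → 3 s.f.; 0.042 mL → 2 s.f.; 6.5077 × 10⁻¹ A → 5 s.f.
The fewest is 2 significant figures, from 0.042 mL.

0.042 mL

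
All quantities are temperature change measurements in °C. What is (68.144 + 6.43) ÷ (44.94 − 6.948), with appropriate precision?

68.144 + 6.43 = 74.574, limited to 2 d.p. → 4 s.f.; 44.94 − 6.948 = 37.992, limited to 2 d.p. → 4 s.f.
Carrying full precision, 74.574 ÷ 37.992 = 1.96288692356…; keep min(4, 4) = 4 s.f.
Rounded to 4 significant figures: 1.963.

1.963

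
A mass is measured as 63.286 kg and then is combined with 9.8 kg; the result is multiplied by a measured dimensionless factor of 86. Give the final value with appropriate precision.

6.3 × 10³ kg

63.286 kg + 9.8 kg = 73.086 kg; the sum is limited to 1 decimal place (3 s.f.).
Carrying full precision, 73.086 × 86 = 6285.396 kg; 86 has 2 s.f., so the result keeps min(3, 2) = 2 s.f.
Rounded to 2 significant figures: 6.3 × 10³ kg.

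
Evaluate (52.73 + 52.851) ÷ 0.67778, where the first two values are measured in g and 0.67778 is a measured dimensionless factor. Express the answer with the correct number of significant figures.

52.73 g + 52.851 g = 105.581 g; the sum is limited to 2 decimal places (5 s.f.).
Carrying full precision, 105.581 ÷ 0.67778 = 155.774735165… g; 0.67778 has 5 s.f., so the result keeps min(5, 5) = 5 s.f.
Rounded to 5 significant figures: 155.77 g.

155.77 g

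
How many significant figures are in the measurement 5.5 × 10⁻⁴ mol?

2

5.5 × 10⁻⁴: in scientific notation every digit of the coefficient is significant.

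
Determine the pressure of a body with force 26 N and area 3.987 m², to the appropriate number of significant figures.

6.5 Pa

pressure = 26 N ÷ 3.987 m² = 6.52119388011… Pa.
26 has 2 significant figures; 3.987 has 4.
Division/multiplication keeps the fewest: 2 significant figures.
Rounded: 6.5 Pa.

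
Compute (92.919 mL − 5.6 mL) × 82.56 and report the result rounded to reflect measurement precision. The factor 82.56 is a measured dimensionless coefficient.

92.919 mL − 5.6 mL = 87.319 mL; the difference is limited to 1 decimal place (3 s.f.).
Carrying full precision, 87.319 × 82.56 = 7209.05664 mL; 82.56 has 4 s.f., so the result keeps min(3, 4) = 3 s.f.
Rounded to 3 significant figures: 7.21 × 10³ mL.

7.21 × 10³ mL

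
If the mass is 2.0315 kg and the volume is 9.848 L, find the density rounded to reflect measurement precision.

2.063 × 10⁻¹ kg/L

density = 2.0315 kg ÷ 9.848 L = 0.206285540211… kg/L.
2.0315 has 5 significant figures; 9.848 has 4.
Division/multiplication keeps the fewest: 4 significant figures.
Rounded: 2.063 × 10⁻¹ kg/L.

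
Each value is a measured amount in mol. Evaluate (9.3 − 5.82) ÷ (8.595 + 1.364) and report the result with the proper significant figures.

0.35

9.3 − 5.82 = 3.48, limited to 1 d.p. → 2 s.f.; 8.595 + 1.364 = 9.959, limited to 3 d.p. → 4 s.f.
Carrying full precision, 3.48 ÷ 9.959 = 0.349432673963…; keep min(2, 4) = 2 s.f.
Rounded to 2 significant figures: 0.35.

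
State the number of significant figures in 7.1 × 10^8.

7.1 × 10^8: in scientific notation every digit of the coefficient is significant.

2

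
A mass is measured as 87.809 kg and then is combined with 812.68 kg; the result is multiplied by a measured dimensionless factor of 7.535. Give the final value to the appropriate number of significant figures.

87.809 kg + 812.68 kg = 900.489 kg; the sum is limited to 2 decimal places (5 s.f.).
Carrying full precision, 900.489 × 7.535 = 6785.184615 kg; 7.535 has 4 s.f., so the result keeps min(5, 4) = 4 s.f.
Rounded to 4 significant figures: 6785 kg.

6785 kg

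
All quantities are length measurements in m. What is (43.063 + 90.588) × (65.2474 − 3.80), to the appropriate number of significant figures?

43.063 + 90.588 = 133.651, limited to 3 d.p. → 6 s.f.; 65.2474 − 3.80 = 61.4474, limited to 2 d.p. → 4 s.f.
Carrying full precision, 133.651 × 61.4474 = 8212.5064574; keep min(6, 4) = 4 s.f.
Rounded to 4 significant figures: 8213 m².

8213 m²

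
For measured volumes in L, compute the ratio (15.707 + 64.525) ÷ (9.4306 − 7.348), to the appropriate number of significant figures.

15.707 + 64.525 = 80.232, limited to 3 d.p. → 5 s.f.; 9.4306 − 7.348 = 2.0826, limited to 3 d.p. → 4 s.f.
Carrying full precision, 80.232 ÷ 2.0826 = 38.5249207721…; keep min(5, 4) = 4 s.f.
Rounded to 4 significant figures: 38.52.

38.52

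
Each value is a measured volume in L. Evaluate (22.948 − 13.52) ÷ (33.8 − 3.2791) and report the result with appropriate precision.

22.948 − 13.52 = 9.428, limited to 2 d.p. → 3 s.f.; 33.8 − 3.2791 = 30.5209, limited to 1 d.p. → 3 s.f.
Carrying full precision, 9.428 ÷ 30.5209 = 0.308903079529…; keep min(3, 3) = 3 s.f.
Rounded to 3 significant figures: 0.309.

0.309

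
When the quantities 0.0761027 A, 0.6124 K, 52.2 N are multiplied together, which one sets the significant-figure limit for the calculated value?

52.2 N

0.0761027 A → 6 s.f.; 0.6124 K → 4 s.f.; 52.2 N → 3 s.f.
The fewest is 3 significant figures, from 52.2 N.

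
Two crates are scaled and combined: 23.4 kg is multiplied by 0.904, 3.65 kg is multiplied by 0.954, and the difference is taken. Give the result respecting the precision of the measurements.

17.7 kg

23.4 × 0.904 = 21.1536 → 21.2 kg (3 s.f., last digit at the 10^-1 place).
3.65 × 0.954 = 3.4821 → 3.48 kg (3 s.f., last digit at the 10^-2 place).
Difference: 17.6715 kg; keep the coarser place, 10^-1.
Result: 17.7 kg.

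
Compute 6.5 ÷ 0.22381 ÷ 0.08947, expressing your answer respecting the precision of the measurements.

3.2 × 10^2

6.5 ÷ 0.22381 ÷ 0.08947 = 324.605917055…
Multiplication/division keeps the fewest significant figures: 6.5 → 2 s.f., 0.22381 → 5 s.f., 0.08947 → 4 s.f.; limit is 2.
Rounded to 2 significant figures: 3.2 × 10^2.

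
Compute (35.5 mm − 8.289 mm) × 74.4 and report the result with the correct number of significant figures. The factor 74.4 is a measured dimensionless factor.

35.5 mm − 8.289 mm = 27.211 mm; the difference is limited to 1 decimal place (3 s.f.).
Carrying full precision, 27.211 × 74.4 = 2024.4984 mm; 74.4 has 3 s.f., so the result keeps min(3, 3) = 3 s.f.
Rounded to 3 significant figures: 2.02 × 10³ mm.

2.02 × 10³ mm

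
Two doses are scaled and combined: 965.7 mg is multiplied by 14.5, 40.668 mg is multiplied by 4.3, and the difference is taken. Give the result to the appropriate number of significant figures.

965.7 × 14.5 = 14002.65 → 1.40 × 10^4 mg (3 s.f., last digit at the 10^2 place).
40.668 × 4.3 = 174.8724 → 1.7 × 10^2 mg (2 s.f., last digit at the 10^1 place).
Difference: 13827.7776 mg; keep the coarser place, 10^2.
Result: 1.38 × 10^4 mg.

1.38 × 10^4 mg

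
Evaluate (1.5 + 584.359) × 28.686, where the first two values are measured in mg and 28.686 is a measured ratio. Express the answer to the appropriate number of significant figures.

1.5 mg + 584.359 mg = 585.859 mg; the sum is limited to 1 decimal place (4 s.f.).
Carrying full precision, 585.859 × 28.686 = 16805.951274 mg; 28.686 has 5 s.f., so the result keeps min(4, 5) = 4 s.f.
Rounded to 4 significant figures: 1.681 × 10⁴ mg.

1.681 × 10⁴ mg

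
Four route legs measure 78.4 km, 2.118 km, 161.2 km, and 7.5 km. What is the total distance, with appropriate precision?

249.2 km

78.4 km + 2.118 km + 161.2 km + 7.5 km = 249.218 km.
Addition/subtraction keeps the fewest decimal places: 78.4 → 1 decimal place, 2.118 → 3 decimal places, 161.2 → 1 decimal place, 7.5 → 1 decimal place; limit is 1.
Rounded to 1 decimal place: 249.2 km.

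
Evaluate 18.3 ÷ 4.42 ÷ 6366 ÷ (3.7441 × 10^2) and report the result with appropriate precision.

18.3 ÷ 4.42 ÷ 6366 ÷ (3.7441 × 10^2) = 0.00000173705970688…
Multiplication/division keeps the fewest significant figures: 18.3 → 3 s.f., 4.42 → 3 s.f., 6366 → 4 s.f., 3.7441 × 10^2 → 5 s.f.; limit is 3.
Rounded to 3 significant figures: 1.74 × 10^-6.

1.74 × 10^-6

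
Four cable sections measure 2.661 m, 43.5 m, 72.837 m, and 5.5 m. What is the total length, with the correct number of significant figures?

2.661 m + 43.5 m + 72.837 m + 5.5 m = 124.498 m.
Addition/subtraction keeps the fewest decimal places: 2.661 → 3 decimal places, 43.5 → 1 decimal place, 72.837 → 3 decimal places, 5.5 → 1 decimal place; limit is 1.
Rounded to 1 decimal place: 1.245 × 10^2 m.

1.245 × 10^2 m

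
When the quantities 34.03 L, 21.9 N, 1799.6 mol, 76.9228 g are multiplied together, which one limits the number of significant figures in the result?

21.9 N

34.03 L → 4 s.f.; 21.9 N → 3 s.f.; 1799.6 mol → 5 s.f.; 76.9228 g → 6 s.f.
The fewest is 3 significant figures, from 21.9 N.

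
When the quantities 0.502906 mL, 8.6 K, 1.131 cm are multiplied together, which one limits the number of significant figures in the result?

8.6 K

0.502906 mL → 6 s.f.; 8.6 K → 2 s.f.; 1.131 cm → 4 s.f.
The fewest is 2 significant figures, from 8.6 K.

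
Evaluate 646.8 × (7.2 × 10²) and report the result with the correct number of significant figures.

646.8 × (7.2 × 10²) = 465696
Multiplication/division keeps the fewest significant figures: 646.8 → 4 s.f., 7.2 × 10² → 2 s.f.; limit is 2.
Rounded to 2 significant figures: 4.7 × 10⁵.

4.7 × 10⁵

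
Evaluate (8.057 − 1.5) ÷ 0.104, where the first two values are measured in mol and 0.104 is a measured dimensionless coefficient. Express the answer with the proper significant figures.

8.057 mol − 1.5 mol = 6.557 mol; the difference is limited to 1 decimal place (2 s.f.).
Carrying full precision, 6.557 ÷ 0.104 = 63.0480769231… mol; 0.104 has 3 s.f., so the result keeps min(2, 3) = 2 s.f.
Rounded to 2 significant figures: 63 mol.

63 mol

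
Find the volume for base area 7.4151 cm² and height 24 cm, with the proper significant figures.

1.8 × 10^2 cm³

volume = 7.4151 cm² × 24 cm = 177.9624 cm³.
7.4151 has 5 significant figures; 24 has 2.
Division/multiplication keeps the fewest: 2 significant figures.
Rounded: 1.8 × 10^2 cm³.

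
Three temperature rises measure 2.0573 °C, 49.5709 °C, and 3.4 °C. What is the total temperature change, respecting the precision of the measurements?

2.0573 °C + 49.5709 °C + 3.4 °C = 55.0282 °C.
Addition/subtraction keeps the fewest decimal places: 2.0573 → 4 decimal places, 49.5709 → 4 decimal places, 3.4 → 1 decimal place; limit is 1.
Rounded to 1 decimal place: 55.0 °C.

55.0 °C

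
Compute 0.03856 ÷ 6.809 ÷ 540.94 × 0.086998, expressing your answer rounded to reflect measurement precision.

9.108 × 10⁻⁷

0.03856 ÷ 6.809 ÷ 540.94 × 0.086998 = 9.10780792298 × 10^-7…
Multiplication/division keeps the fewest significant figures: 0.03856 → 4 s.f., 6.809 → 4 s.f., 540.94 → 5 s.f., 0.086998 → 5 s.f.; limit is 4.
Rounded to 4 significant figures: 9.108 × 10⁻⁷.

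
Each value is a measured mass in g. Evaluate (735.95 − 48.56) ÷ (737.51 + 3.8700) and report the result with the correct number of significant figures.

0.92718

735.95 − 48.56 = 687.39, limited to 2 d.p. → 5 s.f.; 737.51 + 3.8700 = 741.3800, limited to 2 d.p. → 5 s.f.
Carrying full precision, 687.39 ÷ 741.3800 = 0.927176346813…; keep min(5, 5) = 5 s.f.
Rounded to 5 significant figures: 0.92718.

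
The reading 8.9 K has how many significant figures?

8.9: every digit is nonzero and significant.

2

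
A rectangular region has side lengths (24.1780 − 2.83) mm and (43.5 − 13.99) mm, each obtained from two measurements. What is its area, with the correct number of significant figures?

6.30 × 10^2 mm²

24.1780 − 2.83 = 21.3480, limited to 2 d.p. → 4 s.f.; 43.5 − 13.99 = 29.51, limited to 1 d.p. → 3 s.f.
Carrying full precision, 21.3480 × 29.51 = 629.97948; keep min(4, 3) = 3 s.f.
Rounded to 3 significant figures: 6.30 × 10^2 mm².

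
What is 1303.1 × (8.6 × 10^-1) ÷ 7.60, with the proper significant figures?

1.5 × 10^2

1303.1 × (8.6 × 10^-1) ÷ 7.60 = 147.456052632…
Multiplication/division keeps the fewest significant figures: 1303.1 → 5 s.f., 8.6 × 10^-1 → 2 s.f., 7.60 → 3 s.f.; limit is 2.
Rounded to 2 significant figures: 1.5 × 10^2.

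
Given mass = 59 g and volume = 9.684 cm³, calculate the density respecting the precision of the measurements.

6.1 g/cm³

density = 59 g ÷ 9.684 cm³ = 6.09252375052… g/cm³.
59 has 2 significant figures; 9.684 has 4.
Division/multiplication keeps the fewest: 2 significant figures.
Rounded: 6.1 g/cm³.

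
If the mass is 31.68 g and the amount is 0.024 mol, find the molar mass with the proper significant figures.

1.3 × 10^3 g/mol

molar mass = 31.68 g ÷ 0.024 mol = 1320 g/mol.
31.68 has 4 significant figures; 0.024 has 2.
Division/multiplication keeps the fewest: 2 significant figures.
Rounded: 1.3 × 10^3 g/mol.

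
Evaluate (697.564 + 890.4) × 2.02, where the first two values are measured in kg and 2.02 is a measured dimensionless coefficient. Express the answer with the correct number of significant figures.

3.21 × 10^3 kg

697.564 kg + 890.4 kg = 1587.964 kg; the sum is limited to 1 decimal place (5 s.f.).
Carrying full precision, 1587.964 × 2.02 = 3207.68728 kg; 2.02 has 3 s.f., so the result keeps min(5, 3) = 3 s.f.
Rounded to 3 significant figures: 3.21 × 10^3 kg.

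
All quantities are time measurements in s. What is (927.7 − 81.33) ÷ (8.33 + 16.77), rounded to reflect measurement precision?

33.72

927.7 − 81.33 = 846.37, limited to 1 d.p. → 4 s.f.; 8.33 + 16.77 = 25.10, limited to 2 d.p. → 4 s.f.
Carrying full precision, 846.37 ÷ 25.10 = 33.7199203187…; keep min(4, 4) = 4 s.f.
Rounded to 4 significant figures: 33.72.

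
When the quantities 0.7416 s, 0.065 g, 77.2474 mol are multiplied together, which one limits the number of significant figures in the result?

0.7416 s → 4 s.f.; 0.065 g → 2 s.f.; 77.2474 mol → 6 s.f.
The fewest is 2 significant figures, from 0.065 g.

0.065 g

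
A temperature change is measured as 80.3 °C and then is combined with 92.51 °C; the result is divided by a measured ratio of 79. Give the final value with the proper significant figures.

80.3 °C + 92.51 °C = 172.81 °C; the sum is limited to 1 decimal place (4 s.f.).
Carrying full precision, 172.81 ÷ 79 = 2.18746835443… °C; 79 has 2 s.f., so the result keeps min(4, 2) = 2 s.f.
Rounded to 2 significant figures: 2.2 °C.

2.2 °C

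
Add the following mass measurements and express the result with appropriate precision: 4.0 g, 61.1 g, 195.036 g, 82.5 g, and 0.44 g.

4.0 g + 61.1 g + 195.036 g + 82.5 g + 0.44 g = 343.076 g.
Addition/subtraction keeps the fewest decimal places: 4.0 → 1 decimal place, 61.1 → 1 decimal place, 195.036 → 3 decimal places, 82.5 → 1 decimal place, 0.44 → 2 decimal places; limit is 1.
Rounded to 1 decimal place: 343.1 g.

343.1 g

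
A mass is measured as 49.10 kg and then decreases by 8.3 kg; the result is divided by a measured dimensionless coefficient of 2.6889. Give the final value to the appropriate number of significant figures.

15.2 kg

49.10 kg − 8.3 kg = 40.80 kg; the difference is limited to 1 decimal place (3 s.f.).
Carrying full precision, 40.80 ÷ 2.6889 = 15.1734910186… kg; 2.6889 has 5 s.f., so the result keeps min(3, 5) = 3 s.f.
Rounded to 3 significant figures: 15.2 kg.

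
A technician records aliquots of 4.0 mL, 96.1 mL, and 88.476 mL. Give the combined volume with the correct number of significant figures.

188.6 mL

4.0 mL + 96.1 mL + 88.476 mL = 188.576 mL.
Addition/subtraction keeps the fewest decimal places: 4.0 → 1 decimal place, 96.1 → 1 decimal place, 88.476 → 3 decimal places; limit is 1.
Rounded to 1 decimal place: 188.6 mL.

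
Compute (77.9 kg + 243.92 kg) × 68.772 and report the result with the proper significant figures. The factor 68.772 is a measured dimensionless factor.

2.213 × 10^4 kg

77.9 kg + 243.92 kg = 321.82 kg; the sum is limited to 1 decimal place (4 s.f.).
Carrying full precision, 321.82 × 68.772 = 22132.20504 kg; 68.772 has 5 s.f., so the result keeps min(4, 5) = 4 s.f.
Rounded to 4 significant figures: 2.213 × 10^4 kg.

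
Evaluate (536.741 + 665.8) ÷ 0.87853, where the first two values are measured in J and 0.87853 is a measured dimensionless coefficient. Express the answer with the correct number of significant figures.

1368.8 J

536.741 J + 665.8 J = 1202.541 J; the sum is limited to 1 decimal place (5 s.f.).
Carrying full precision, 1202.541 ÷ 0.87853 = 1368.81039919… J; 0.87853 has 5 s.f., so the result keeps min(5, 5) = 5 s.f.
Rounded to 5 significant figures: 1368.8 J.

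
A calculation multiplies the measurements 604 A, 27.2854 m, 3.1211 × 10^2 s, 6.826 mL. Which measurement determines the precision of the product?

604 A → 3 s.f.; 27.2854 m → 6 s.f.; 3.1211 × 10^2 s → 5 s.f.; 6.826 mL → 4 s.f.
The fewest is 3 significant figures, from 604 A.

604 A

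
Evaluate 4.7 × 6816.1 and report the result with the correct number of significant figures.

4.7 × 6816.1 = 32035.67
Multiplication/division keeps the fewest significant figures: 4.7 → 2 s.f., 6816.1 → 5 s.f.; limit is 2.
Rounded to 2 significant figures: 3.2 × 10^4.

3.2 × 10^4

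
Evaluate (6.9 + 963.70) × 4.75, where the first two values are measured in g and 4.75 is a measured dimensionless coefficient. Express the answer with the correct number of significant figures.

4.61 × 10^3 g

6.9 g + 963.70 g = 970.60 g; the sum is limited to 1 decimal place (4 s.f.).
Carrying full precision, 970.60 × 4.75 = 4610.35 g; 4.75 has 3 s.f., so the result keeps min(4, 3) = 3 s.f.
Rounded to 3 significant figures: 4.61 × 10^3 g.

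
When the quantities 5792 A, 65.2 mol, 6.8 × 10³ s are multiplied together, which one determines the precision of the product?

6.8 × 10³ s

5792 A → 4 s.f.; 65.2 mol → 3 s.f.; 6.8 × 10³ s → 2 s.f.
The fewest is 2 significant figures, from 6.8 × 10³ s.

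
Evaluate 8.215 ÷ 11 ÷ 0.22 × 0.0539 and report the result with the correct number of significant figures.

8.215 ÷ 11 ÷ 0.22 × 0.0539 = 0.182970454545…
Multiplication/division keeps the fewest significant figures: 8.215 → 4 s.f., 11 → 2 s.f., 0.22 → 2 s.f., 0.0539 → 3 s.f.; limit is 2.
Rounded to 2 significant figures: 0.18.

0.18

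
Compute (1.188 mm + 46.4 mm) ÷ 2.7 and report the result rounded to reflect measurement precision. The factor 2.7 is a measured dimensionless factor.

1.188 mm + 46.4 mm = 47.588 mm; the sum is limited to 1 decimal place (3 s.f.).
Carrying full precision, 47.588 ÷ 2.7 = 17.6251851852… mm; 2.7 has 2 s.f., so the result keeps min(3, 2) = 2 s.f.
Rounded to 2 significant figures: 18 mm.

18 mm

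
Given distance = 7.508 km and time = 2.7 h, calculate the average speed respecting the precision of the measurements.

2.8 km/h

average speed = 7.508 km ÷ 2.7 h = 2.78074074074… km/h.
7.508 has 4 significant figures; 2.7 has 2.
Division/multiplication keeps the fewest: 2 significant figures.
Rounded: 2.8 km/h.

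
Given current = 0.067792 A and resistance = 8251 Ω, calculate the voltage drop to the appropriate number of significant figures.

voltage drop = 0.067792 A × 8251 Ω = 559.351792 V.
0.067792 has 5 significant figures; 8251 has 4.
Division/multiplication keeps the fewest: 4 significant figures.
Rounded: 559.4 V.

559.4 V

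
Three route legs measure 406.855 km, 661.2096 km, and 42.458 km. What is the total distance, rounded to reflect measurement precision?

406.855 km + 661.2096 km + 42.458 km = 1110.5226 km.
Addition/subtraction keeps the fewest decimal places: 406.855 → 3 decimal places, 661.2096 → 4 decimal places, 42.458 → 3 decimal places; limit is 3.
Rounded to 3 decimal places: 1110.523 km.

1110.523 km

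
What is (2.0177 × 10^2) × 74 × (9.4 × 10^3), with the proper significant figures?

(2.0177 × 10^2) × 74 × (9.4 × 10^3) = 140351212
Multiplication/division keeps the fewest significant figures: 2.0177 × 10^2 → 5 s.f., 74 → 2 s.f., 9.4 × 10^3 → 2 s.f.; limit is 2.
Rounded to 2 significant figures: 1.4 × 10^8.

1.4 × 10^8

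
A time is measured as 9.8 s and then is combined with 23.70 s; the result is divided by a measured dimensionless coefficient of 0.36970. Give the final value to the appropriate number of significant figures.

9.8 s + 23.70 s = 33.50 s; the sum is limited to 1 decimal place (3 s.f.).
Carrying full precision, 33.50 ÷ 0.36970 = 90.6140113606… s; 0.36970 has 5 s.f., so the result keeps min(3, 5) = 3 s.f.
Rounded to 3 significant figures: 90.6 s.

90.6 s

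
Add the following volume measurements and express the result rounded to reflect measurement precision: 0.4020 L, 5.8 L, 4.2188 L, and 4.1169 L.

14.5 L

0.4020 L + 5.8 L + 4.2188 L + 4.1169 L = 14.5377 L.
Addition/subtraction keeps the fewest decimal places: 0.4020 → 4 decimal places, 5.8 → 1 decimal place, 4.2188 → 4 decimal places, 4.1169 → 4 decimal places; limit is 1.
Rounded to 1 decimal place: 14.5 L.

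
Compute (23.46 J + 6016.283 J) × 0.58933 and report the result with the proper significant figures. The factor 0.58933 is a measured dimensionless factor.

23.46 J + 6016.283 J = 6039.743 J; the sum is limited to 2 decimal places (6 s.f.).
Carrying full precision, 6039.743 × 0.58933 = 3559.40174219 J; 0.58933 has 5 s.f., so the result keeps min(6, 5) = 5 s.f.
Rounded to 5 significant figures: 3559.4 J.

3559.4 J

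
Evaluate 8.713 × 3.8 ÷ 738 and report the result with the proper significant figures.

8.713 × 3.8 ÷ 738 = 0.0448636856369…
Multiplication/division keeps the fewest significant figures: 8.713 → 4 s.f., 3.8 → 2 s.f., 738 → 3 s.f.; limit is 2.
Rounded to 2 significant figures: 0.045.

0.045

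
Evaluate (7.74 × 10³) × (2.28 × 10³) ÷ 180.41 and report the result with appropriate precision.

9.78 × 10⁴

(7.74 × 10³) × (2.28 × 10³) ÷ 180.41 = 97817.1941688…
Multiplication/division keeps the fewest significant figures: 7.74 × 10³ → 3 s.f., 2.28 × 10³ → 3 s.f., 180.41 → 5 s.f.; limit is 3.
Rounded to 3 significant figures: 9.78 × 10⁴.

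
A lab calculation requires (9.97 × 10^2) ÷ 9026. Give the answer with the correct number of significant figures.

0.110

(9.97 × 10^2) ÷ 9026 = 0.110458674939…
Multiplication/division keeps the fewest significant figures: 9.97 × 10^2 → 3 s.f., 9026 → 4 s.f.; limit is 3.
Rounded to 3 significant figures: 0.110.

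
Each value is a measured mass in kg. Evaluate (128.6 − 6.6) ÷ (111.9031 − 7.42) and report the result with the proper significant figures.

128.6 − 6.6 = 122.0, limited to 1 d.p. → 4 s.f.; 111.9031 − 7.42 = 104.4831, limited to 2 d.p. → 5 s.f.
Carrying full precision, 122.0 ÷ 104.4831 = 1.16765295057…; keep min(4, 5) = 4 s.f.
Rounded to 4 significant figures: 1.168.

1.168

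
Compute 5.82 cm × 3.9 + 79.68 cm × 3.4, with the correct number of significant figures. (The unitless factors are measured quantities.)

2.9 × 10^2 cm

5.82 × 3.9 = 22.698 → 23 cm (2 s.f., last digit at the 10^0 place).
79.68 × 3.4 = 270.912 → 2.7 × 10^2 cm (2 s.f., last digit at the 10^1 place).
Sum: 293.61 cm; keep the coarser place, 10^1.
Result: 2.9 × 10^2 cm.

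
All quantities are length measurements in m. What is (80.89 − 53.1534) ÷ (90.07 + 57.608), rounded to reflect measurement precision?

0.1878

80.89 − 53.1534 = 27.7366, limited to 2 d.p. → 4 s.f.; 90.07 + 57.608 = 147.678, limited to 2 d.p. → 5 s.f.
Carrying full precision, 27.7366 ÷ 147.678 = 0.187818090711…; keep min(4, 5) = 4 s.f.
Rounded to 4 significant figures: 0.1878.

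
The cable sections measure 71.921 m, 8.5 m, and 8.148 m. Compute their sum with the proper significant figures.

88.6 m

71.921 m + 8.5 m + 8.148 m = 88.569 m.
Addition/subtraction keeps the fewest decimal places: 71.921 → 3 decimal places, 8.5 → 1 decimal place, 8.148 → 3 decimal places; limit is 1.
Rounded to 1 decimal place: 88.6 m.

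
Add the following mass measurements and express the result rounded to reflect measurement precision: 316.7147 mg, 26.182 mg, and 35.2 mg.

316.7147 mg + 26.182 mg + 35.2 mg = 378.0967 mg.
Addition/subtraction keeps the fewest decimal places: 316.7147 → 4 decimal places, 26.182 → 3 decimal places, 35.2 → 1 decimal place; limit is 1.
Rounded to 1 decimal place: 3.781 × 10² mg.

3.781 × 10² mg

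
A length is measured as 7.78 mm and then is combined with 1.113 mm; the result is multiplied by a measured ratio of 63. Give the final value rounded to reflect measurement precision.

7.78 mm + 1.113 mm = 8.893 mm; the sum is limited to 2 decimal places (3 s.f.).
Carrying full precision, 8.893 × 63 = 560.259 mm; 63 has 2 s.f., so the result keeps min(3, 2) = 2 s.f.
Rounded to 2 significant figures: 5.6 × 10² mm.

5.6 × 10² mm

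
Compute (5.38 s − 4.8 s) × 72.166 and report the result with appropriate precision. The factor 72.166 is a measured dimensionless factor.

5.38 s − 4.8 s = 0.58 s; the difference is limited to 1 decimal place (1 s.f.).
Carrying full precision, 0.58 × 72.166 = 41.85628 s; 72.166 has 5 s.f., so the result keeps min(1, 5) = 1 s.f.
Rounded to 1 significant figure: 4 × 10^1 s.

4 × 10^1 s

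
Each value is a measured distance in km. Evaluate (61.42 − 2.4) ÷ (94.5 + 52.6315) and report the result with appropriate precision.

61.42 − 2.4 = 59.02, limited to 1 d.p. → 3 s.f.; 94.5 + 52.6315 = 147.1315, limited to 1 d.p. → 4 s.f.
Carrying full precision, 59.02 ÷ 147.1315 = 0.40113775772…; keep min(3, 4) = 3 s.f.
Rounded to 3 significant figures: 0.401.

0.401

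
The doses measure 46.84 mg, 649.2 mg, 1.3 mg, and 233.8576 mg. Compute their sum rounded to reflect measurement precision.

46.84 mg + 649.2 mg + 1.3 mg + 233.8576 mg = 931.1976 mg.
Addition/subtraction keeps the fewest decimal places: 46.84 → 2 decimal places, 649.2 → 1 decimal place, 1.3 → 1 decimal place, 233.8576 → 4 decimal places; limit is 1.
Rounded to 1 decimal place: 931.2 mg.

931.2 mg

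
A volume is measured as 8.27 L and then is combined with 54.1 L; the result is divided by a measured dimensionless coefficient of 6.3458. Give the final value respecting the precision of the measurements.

9.83 L

8.27 L + 54.1 L = 62.37 L; the sum is limited to 1 decimal place (3 s.f.).
Carrying full precision, 62.37 ÷ 6.3458 = 9.82854801601… L; 6.3458 has 5 s.f., so the result keeps min(3, 5) = 3 s.f.
Rounded to 3 significant figures: 9.83 L.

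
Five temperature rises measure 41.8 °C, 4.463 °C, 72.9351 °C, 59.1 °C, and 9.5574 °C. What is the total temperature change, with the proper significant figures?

187.9 °C

41.8 °C + 4.463 °C + 72.9351 °C + 59.1 °C + 9.5574 °C = 187.8555 °C.
Addition/subtraction keeps the fewest decimal places: 41.8 → 1 decimal place, 4.463 → 3 decimal places, 72.9351 → 4 decimal places, 59.1 → 1 decimal place, 9.5574 → 4 decimal places; limit is 1.
Rounded to 1 decimal place: 187.9 °C.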